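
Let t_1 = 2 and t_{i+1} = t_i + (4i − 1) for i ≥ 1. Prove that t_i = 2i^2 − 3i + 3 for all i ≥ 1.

Base case: t_1 = 2, and 2·1^2 − 3·1 + 3 = 2.
Assume t_j = 2j^2 − 3j + 3.
Then t_{j+1} = t_j + (4j − 1) = (2j^2 − 3j + 3) + (4j − 1) = 2j^2 + j + 2,
and 2·(j+1)^2 − 3·(j+1) + 3 = 2j^2 + j + 2.
This completes the inductive step, so t_i = 2i^2 − 3i + 3 for all i ≥ 1.

t_i = 2i^2 − 3i + 3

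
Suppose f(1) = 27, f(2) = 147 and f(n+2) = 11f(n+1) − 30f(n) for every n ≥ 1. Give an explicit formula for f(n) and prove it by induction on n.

Claim: f(n) = 3·5^n + 2·6^n.

Base cases: f(1) = 27 and 3·5^1 + 2·6^1 = 27; f(2) = 147 and 3·5^2 + 2·6^2 = 147.
Assume f(j) = 3·5^j + 2·6^j for all 1 ≤ j ≤ r, where r ≥ 2.
Then f(r+1) = 11f(r) − 30f(r−1) = 11·(3·5^r + 2·6^r) − 30·(3·5^{r−1} + 2·6^{r−1}) = 3·(11·5 − 30)5^{r−1} + 2·(11·6 − 30)6^{r−1} = 75·5^{r−1} + 72·6^{r−1} = 3·5^{r+1} + 2·6^{r+1}.
By strong induction, f(n) = 3·5^n + 2·6^n for all n ≥ 1.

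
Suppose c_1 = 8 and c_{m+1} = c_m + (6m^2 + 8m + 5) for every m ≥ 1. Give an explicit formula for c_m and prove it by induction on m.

Claim: c_m = 2m^3 + m^2 + 2m + 3.

Base case: c_1 = 8, and 2·1^3 + 1^2 + 2·1 + 3 = 8.
Assume c_r = 2r^3 + r^2 + 2r + 3.
Then c_{r+1} = c_r + (6r^2 + 8r + 5) = (2r^3 + r^2 + 2r + 3) + (6r^2 + 8r + 5) = 2r^3 + 7r^2 + 10r + 8,
and 2·(r+1)^3 + (r+1)^2 + 2·(r+1) + 3 = 2r^3 + 7r^2 + 10r + 8.
Hence c_m = 2m^3 + m^2 + 2m + 3 for every m ≥ 1, by induction.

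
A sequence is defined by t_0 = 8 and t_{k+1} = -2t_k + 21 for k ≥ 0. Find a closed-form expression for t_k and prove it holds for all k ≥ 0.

Claim: t_k = (-2)^k + 7.

Base case: t_0 = 8, and (-2)^0 + 7 = 1 + 7 = 8.
Assume t_m = (-2)^m + 7 for some m ≥ 0.
Then t_{m+1} = -2t_m + 21 = -2·((-2)^m + 7) + 21 = -2·(-2)^m − 14 + 21 = (-2)^{m+1} + 7.
So the formula holds for m+1, and by induction t_k = (-2)^k + 7 for all k ≥ 0.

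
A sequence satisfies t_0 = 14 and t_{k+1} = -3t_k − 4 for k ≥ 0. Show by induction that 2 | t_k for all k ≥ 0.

Base case: t_0 = 14 = 2·7, so 2 | t_0.
Assume 2 | t_m, so t_m = 2s for some integer s.
Then t_{m+1} = -3t_m − 4 = -3·(2s) − 4 = 2(-3s − 2), so 2 | t_{m+1}.
This completes the inductive step, so 2 | t_k for all k ≥ 0.

2 | t_k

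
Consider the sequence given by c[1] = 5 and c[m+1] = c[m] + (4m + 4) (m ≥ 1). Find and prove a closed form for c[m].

Claim: c[m] = 2m^2 + 2m + 1.

Base case: c[1] = 5, and 2·1^2 + 2·1 + 1 = 5.
Assume c[k] = 2k^2 + 2k + 1.
Then c[k+1] = c[k] + (4k + 4) = (2k^2 + 2k + 1) + (4k + 4) = 2k^2 + 6k + 5,
and 2·(k+1)^2 + 2·(k+1) + 1 = 2k^2 + 6k + 5.
This completes the inductive step, so c[m] = 2m^2 + 2m + 1 for all m ≥ 1.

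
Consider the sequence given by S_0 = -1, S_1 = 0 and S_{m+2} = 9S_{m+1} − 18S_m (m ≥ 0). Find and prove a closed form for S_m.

Claim: S_m = 6^m − 2·3^m.

Base cases: S_0 = -1 and 6^0 − 2·3^0 = -1; S_1 = 0 and 6^1 − 2·3^1 = 0.
Assume S_j = 6^j − 2·3^j for all 0 ≤ j ≤ k, where k ≥ 1.
Then S_{k+1} = 9S_k − 18S_{k−1} = 9·(6^k − 2·3^k) − 18·(6^{k−1} − 2·3^{k−1}) = (9·6 − 18)6^{k−1} − 2·(9·3 − 18)3^{k−1} = 36·6^{k−1} − 18·3^{k−1} = 6^{k+1} − 2·3^{k+1}.
This completes the inductive step, so S_m = 6^m − 2·3^m for all m ≥ 0.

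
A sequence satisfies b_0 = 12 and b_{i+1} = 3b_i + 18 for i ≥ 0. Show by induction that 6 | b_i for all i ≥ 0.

Base case: b_0 = 12 = 6·2, so 6 | b_0.
Assume 6 | b_r, so b_r = 6t for some integer t.
Then b_{r+1} = 3b_r + 18 = 3·(6t) + 18 = 6(3t + 3), so 6 | b_{r+1}.
By induction, 6 | b_i for all i ≥ 0.

6 | b_i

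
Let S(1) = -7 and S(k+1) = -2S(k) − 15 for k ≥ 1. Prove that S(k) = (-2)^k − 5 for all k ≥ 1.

Base case: S(1) = -7, and (-2)^1 − 5 = -2 − 5 = -7.
Assume S(r) = (-2)^r − 5 for some r ≥ 1.
Then S(r+1) = -2S(r) − 15 = -2·((-2)^r − 5) − 15 = -2·(-2)^r + 10 − 15 = (-2)^{r+1} − 5.
By induction, S(k) = (-2)^k − 5 for all k ≥ 1.

S(k) = (-2)^k − 5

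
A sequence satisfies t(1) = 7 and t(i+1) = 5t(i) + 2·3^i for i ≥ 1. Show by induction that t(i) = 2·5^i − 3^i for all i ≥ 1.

Base case: t(1) = 7, and 2·5^1 − 3^1 = 10 − 3 = 7.
Assume t(m) = 2·5^m − 3^m for some m ≥ 1.
Then t(m+1) = 5t(m) + 2·3^m = 5·(2·5^m − 3^m) + 2·3^m = 2·5^{m+1} − 5·3^m + 2·3^m = 2·5^{m+1} − 3·3^m = 2·5^{m+1} − 3^{m+1}.
By induction, t(i) = 2·5^i − 3^i for all i ≥ 1.

t(i) = 2·5^i − 3^i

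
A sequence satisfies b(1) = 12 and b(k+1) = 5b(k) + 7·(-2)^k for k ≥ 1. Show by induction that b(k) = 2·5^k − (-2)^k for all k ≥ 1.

Base case: b(1) = 12, and 2·5^1 − (-2)^1 = 10 + 2 = 12.
Assume b(j) = 2·5^j − (-2)^j for some j ≥ 1.
Then b(j+1) = 5b(j) + 7·(-2)^j = 5·(2·5^j − (-2)^j) + 7·(-2)^j = 2·5^{j+1} − 5·(-2)^j + 7·(-2)^j = 2·5^{j+1} + 2·(-2)^j = 2·5^{j+1} − (-2)^{j+1}.
By induction, b(k) = 2·5^k − (-2)^k for all k ≥ 1.

b(k) = 2·5^k − (-2)^k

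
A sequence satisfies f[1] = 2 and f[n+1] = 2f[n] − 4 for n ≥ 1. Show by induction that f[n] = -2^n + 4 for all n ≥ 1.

Base case: f[1] = 2, and -2^1 + 4 = -2 + 4 = 2.
Assume f[k] = -2^k + 4 for some k ≥ 1.
Then f[k+1] = 2f[k] − 4 = 2·(-2^k + 4) − 4 = -2^{k+1} + 8 − 4 = -2^{k+1} + 4.
By induction, f[n] = -2^n + 4 for all n ≥ 1.

f[n] = -2^n + 4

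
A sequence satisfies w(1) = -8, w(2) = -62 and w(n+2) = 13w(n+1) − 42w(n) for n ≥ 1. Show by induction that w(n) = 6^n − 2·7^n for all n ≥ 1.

Base cases: w(1) = -8 and 6^1 − 2·7^1 = -8; w(2) = -62 and 6^2 − 2·7^2 = -62.
Assume w(j) = 6^j − 2·7^j for all 1 ≤ j ≤ m, where m ≥ 2.
Then w(m+1) = 13w(m) − 42w(m−1) = 13·(6^m − 2·7^m) − 42·(6^{m−1} − 2·7^{m−1}) = (13·6 − 42)6^{m−1} − 2·(13·7 − 42)7^{m−1} = 36·6^{m−1} − 98·7^{m−1} = 6^{m+1} − 2·7^{m+1}.
This completes the inductive step, so w(n) = 6^n − 2·7^n for all n ≥ 1.

w(n) = 6^n − 2·7^n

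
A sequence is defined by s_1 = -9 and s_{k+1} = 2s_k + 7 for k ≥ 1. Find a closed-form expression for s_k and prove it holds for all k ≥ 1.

Claim: s_k = -2^k − 7.

Base case: s_1 = -9, and -2^1 − 7 = -2 − 7 = -9.
Assume s_r = -2^r − 7 for some r ≥ 1.
Then s_{r+1} = 2s_r + 7 = 2·(-2^r − 7) + 7 = -2^{r+1} − 14 + 7 = -2^{r+1} − 7.
Hence s_k = -2^k − 7 for every k ≥ 1, by induction.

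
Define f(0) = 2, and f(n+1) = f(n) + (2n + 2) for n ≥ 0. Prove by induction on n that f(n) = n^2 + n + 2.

Base case: f(0) = 2, and 0^2 + 0 + 2 = 2.
Assume f(r) = r^2 + r + 2.
Then f(r+1) = f(r) + (2r + 2) = (r^2 + r + 2) + (2r + 2) = r^2 + 3r + 4,
and (r+1)^2 + (r+1) + 2 = r^2 + 3r + 4.
Hence f(n) = n^2 + n + 2 for every n ≥ 0, by induction.

f(n) = n^2 + n + 2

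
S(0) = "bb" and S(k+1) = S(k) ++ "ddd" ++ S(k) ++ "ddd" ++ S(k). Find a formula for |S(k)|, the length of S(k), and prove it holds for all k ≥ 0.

Claim: |S(k)| = 5·3^k − 3.

Base case: |S(0)| = 2, and 5·3^0 − 3 = 2.
Assume |S(j)| = 5·3^j − 3.
Then |S(j+1)| = 3|S(j)| + 6 = 3(5·3^j − 3) + 6 = 5·3^{j+1} − 9 + 6 = 5·3^{j+1} − 3.
This completes the inductive step, so |S(k)| = 5·3^k − 3 for all k ≥ 0.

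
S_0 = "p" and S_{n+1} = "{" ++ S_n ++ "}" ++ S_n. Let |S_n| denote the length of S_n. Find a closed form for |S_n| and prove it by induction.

Claim: |S_n| = 3·2^n − 2.

Base case: |S_0| = 1, and 3·2^0 − 2 = 1.
Assume |S_k| = 3·2^k − 2.
Then |S_{k+1}| = 1 + |S_k| + 1 + |S_k| = 2|S_k| + 2 = 2(3·2^k − 2) + 2 = 3·2^{k+1} − 4 + 2 = 3·2^{k+1} − 2.
So the formula holds for k+1, and by induction |S_n| = 3·2^n − 2 for all n ≥ 0.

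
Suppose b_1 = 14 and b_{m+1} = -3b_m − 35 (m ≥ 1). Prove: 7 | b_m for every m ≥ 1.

Base case: b_1 = 14 = 7·2, so 7 | b_1.
Assume 7 | b_j, so b_j = 7t for some integer t.
Then b_{j+1} = -3b_j − 35 = -3·(7t) − 35 = 7(-3t − 5), so 7 | b_{j+1}.
By induction, 7 | b_m for all m ≥ 1.

7 | b_m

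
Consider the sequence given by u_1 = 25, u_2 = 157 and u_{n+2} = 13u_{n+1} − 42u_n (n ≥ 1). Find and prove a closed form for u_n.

Claim: u_n = 3·6^n + 7^n.

Base cases: u_1 = 25 and 3·6^1 + 7^1 = 25; u_2 = 157 and 3·6^2 + 7^2 = 157.
Assume u_i = 3·6^i + 7^i for all 1 ≤ i ≤ j, where j ≥ 2.
Then u_{j+1} = 13u_j − 42u_{j−1} = 13·(3·6^j + 7^j) − 42·(3·6^{j−1} + 7^{j−1}) = 3·(13·6 − 42)6^{j−1} + (13·7 − 42)7^{j−1} = 108·6^{j−1} + 49·7^{j−1} = 3·6^{j+1} + 7^{j+1}.
So the formula holds for j+1, and by strong induction u_n = 3·6^n + 7^n for all n ≥ 1.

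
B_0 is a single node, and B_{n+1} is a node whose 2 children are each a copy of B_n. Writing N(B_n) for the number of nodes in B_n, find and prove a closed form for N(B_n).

Claim: N(B_n) = 2^{n+1} − 1.

Base case: N(B_0) = 1, and 2^{0+1} − 1 = 1.
Assume N(B_k) = 2^{k+1} − 1.
Then N(B_{k+1}) = 1 + 2N(B_k) = 1 + 2(2^{k+1} − 1) = 2^{k+2} − 2 + 1 = 2^{k+2} − 1.
This completes the inductive step, so N(B_n) = 2^{n+1} − 1 for all n ≥ 0.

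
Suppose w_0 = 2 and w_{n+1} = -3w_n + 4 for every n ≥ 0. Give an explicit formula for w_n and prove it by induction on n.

Claim: w_n = (-3)^n + 1.

Base case: w_0 = 2, and (-3)^0 + 1 = 1 + 1 = 2.
Assume w_r = (-3)^r + 1 for some r ≥ 0.
Then w_{r+1} = -3w_r + 4 = -3·((-3)^r + 1) + 4 = -3·(-3)^r − 3 + 4 = (-3)^{r+1} + 1.
Hence w_n = (-3)^n + 1 for every n ≥ 0, by induction.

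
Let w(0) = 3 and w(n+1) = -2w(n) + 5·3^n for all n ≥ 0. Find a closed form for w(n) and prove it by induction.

Claim: w(n) = 2·(-2)^n + 3^n.

Base case: w(0) = 3, and 2·(-2)^0 + 3^0 = 2 + 1 = 3.
Assume w(k) = 2·(-2)^k + 3^k for some k ≥ 0.
Then w(k+1) = -2w(k) + 5·3^k = -2·(2·(-2)^k + 3^k) + 5·3^k = 2·(-2)^{k+1} − 2·3^k + 5·3^k = 2·(-2)^{k+1} + 3·3^k = 2·(-2)^{k+1} + 3^{k+1}.
So the formula holds for k+1, and by induction w(n) = 2·(-2)^n + 3^n for all n ≥ 0.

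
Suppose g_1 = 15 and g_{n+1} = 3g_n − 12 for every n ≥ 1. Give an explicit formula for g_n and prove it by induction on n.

Claim: g_n = 3^{n+1} + 6.

Base case: g_1 = 15, and 3^{1+1} + 6 = 9 + 6 = 15.
Assume g_m = 3^{m+1} + 6 for some m ≥ 1.
Then g_{m+1} = 3g_m − 12 = 3·(3^{m+1} + 6) − 12 = 3^{m+2} + 18 − 12 = 3^{m+2} + 6.
Hence g_n = 3^{n+1} + 6 for every n ≥ 1, by induction.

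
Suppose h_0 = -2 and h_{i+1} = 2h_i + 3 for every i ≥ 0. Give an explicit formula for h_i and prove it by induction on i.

Claim: h_i = 2^i − 3.

Base case: h_0 = -2, and 2^0 − 3 = 1 − 3 = -2.
Assume h_r = 2^r − 3 for some r ≥ 0.
Then h_{r+1} = 2h_r + 3 = 2·(2^r − 3) + 3 = 2^{r+1} − 6 + 3 = 2^{r+1} − 3.
Hence h_i = 2^i − 3 for every i ≥ 0, by induction.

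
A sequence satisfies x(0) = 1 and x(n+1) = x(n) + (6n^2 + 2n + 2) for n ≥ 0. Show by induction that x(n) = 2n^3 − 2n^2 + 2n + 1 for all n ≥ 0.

Base case: x(0) = 1, and 2·0^3 − 2·0^2 + 2·0 + 1 = 1.
Assume x(j) = 2j^3 − 2j^2 + 2j + 1.
Then x(j+1) = x(j) + (6j^2 + 2j + 2) = (2j^3 − 2j^2 + 2j + 1) + (6j^2 + 2j + 2) = 2j^3 + 4j^2 + 4j + 3,
and 2·(j+1)^3 − 2·(j+1)^2 + 2·(j+1) + 1 = 2j^3 + 4j^2 + 4j + 3.
By induction, x(n) = 2n^3 − 2n^2 + 2n + 1 for all n ≥ 0.

x(n) = 2n^3 − 2n^2 + 2n + 1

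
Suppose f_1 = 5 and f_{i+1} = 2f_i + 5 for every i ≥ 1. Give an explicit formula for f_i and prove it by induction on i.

Claim: f_i = 5·2^i − 5.

Base case: f_1 = 5, and 5·2^1 − 5 = 10 − 5 = 5.
Assume f_m = 5·2^m − 5 for some m ≥ 1.
Then f_{m+1} = 2f_m + 5 = 2·(5·2^m − 5) + 5 = 10·2^m − 10 + 5 = 5·2^{m+1} − 5.
So the formula holds for m+1, and by induction f_i = 5·2^i − 5 for all i ≥ 1.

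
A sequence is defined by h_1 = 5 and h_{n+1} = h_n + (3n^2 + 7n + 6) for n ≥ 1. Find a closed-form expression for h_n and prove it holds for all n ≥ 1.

Claim: h_n = n^3 + 2n^2 + 3n − 1.

Base case: h_1 = 5, and 1^3 + 2·1^2 + 3·1 − 1 = 5.
Assume h_m = m^3 + 2m^2 + 3m − 1.
Then h_{m+1} = h_m + (3m^2 + 7m + 6) = (m^3 + 2m^2 + 3m − 1) + (3m^2 + 7m + 6) = m^3 + 5m^2 + 10m + 5,
and (m+1)^3 + 2·(m+1)^2 + 3·(m+1) − 1 = m^3 + 5m^2 + 10m + 5.
This completes the inductive step, so h_n = n^3 + 2n^2 + 3n − 1 for all n ≥ 1.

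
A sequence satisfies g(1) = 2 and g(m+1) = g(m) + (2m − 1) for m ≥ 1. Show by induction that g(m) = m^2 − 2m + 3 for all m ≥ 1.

Base case: g(1) = 2, and 1^2 − 2·1 + 3 = 2.
Assume g(k) = k^2 − 2k + 3.
Then g(k+1) = g(k) + (2k − 1) = (k^2 − 2k + 3) + (2k − 1) = k^2 + 2,
and (k+1)^2 − 2·(k+1) + 3 = k^2 + 2.
Hence g(m) = m^2 − 2m + 3 for every m ≥ 1, by induction.

g(m) = m^2 − 2m + 3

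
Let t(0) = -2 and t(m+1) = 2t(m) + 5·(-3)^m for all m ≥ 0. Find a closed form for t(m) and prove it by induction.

Claim: t(m) = -2^m − (-3)^m.

Base case: t(0) = -2, and -2^0 − (-3)^0 = -1 − 1 = -2.
Assume t(r) = -2^r − (-3)^r for some r ≥ 0.
Then t(r+1) = 2t(r) + 5·(-3)^r = 2·(-2^r − (-3)^r) + 5·(-3)^r = -2^{r+1} − 2·(-3)^r + 5·(-3)^r = -2^{r+1} + 3·(-3)^r = -2^{r+1} − (-3)^{r+1}.
This completes the inductive step, so t(m) = -2^m − (-3)^m for all m ≥ 0.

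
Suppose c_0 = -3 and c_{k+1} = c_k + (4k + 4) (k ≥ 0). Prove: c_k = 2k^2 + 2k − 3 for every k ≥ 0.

Base case: c_0 = -3, and 2·0^2 + 2·0 − 3 = -3.
Assume c_m = 2m^2 + 2m − 3.
Then c_{m+1} = c_m + (4m + 4) = (2m^2 + 2m − 3) + (4m + 4) = 2m^2 + 6m + 1,
and 2·(m+1)^2 + 2·(m+1) − 3 = 2m^2 + 6m + 1.
This completes the inductive step, so c_k = 2k^2 + 2k − 3 for all k ≥ 0.

c_k = 2k^2 + 2k − 3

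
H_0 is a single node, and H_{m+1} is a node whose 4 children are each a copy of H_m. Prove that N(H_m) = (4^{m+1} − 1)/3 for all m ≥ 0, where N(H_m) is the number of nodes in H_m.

Base case: N(H_0) = 1, and (4^{0+1} − 1)/3 = 1.
Assume N(H_r) = (4^{r+1} − 1)/3.
Then N(H_{r+1}) = 1 + 4N(H_r) = 1 + 4·(4^{r+1} − 1)/3 = 1 + (4^{r+2} − 4)/3 = (3 + 4^{r+2} − 4)/3 = (4^{r+2} − 1)/3.
This completes the inductive step, so N(H_m) = (4^{m+1} − 1)/3 for all m ≥ 0.

N(H_m) = (4^{m+1} − 1)/3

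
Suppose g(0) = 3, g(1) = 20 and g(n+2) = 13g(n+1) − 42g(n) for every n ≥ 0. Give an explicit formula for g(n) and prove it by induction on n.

Claim: g(n) = 6^n + 2·7^n.

Base cases: g(0) = 3 and 6^0 + 2·7^0 = 3; g(1) = 20 and 6^1 + 2·7^1 = 20.
Assume g(j) = 6^j + 2·7^j for all 0 ≤ j ≤ k, where k ≥ 1.
Then g(k+1) = 13g(k) − 42g(k−1) = 13·(6^k + 2·7^k) − 42·(6^{k−1} + 2·7^{k−1}) = (13·6 − 42)6^{k−1} + 2·(13·7 − 42)7^{k−1} = 36·6^{k−1} + 98·7^{k−1} = 6^{k+1} + 2·7^{k+1}.
So the formula holds for k+1, and by strong induction g(n) = 6^n + 2·7^n for all n ≥ 0.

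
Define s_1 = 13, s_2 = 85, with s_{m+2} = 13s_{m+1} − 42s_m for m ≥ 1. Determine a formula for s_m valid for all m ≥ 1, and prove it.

Claim: s_m = 7^m + 6^m.

Base cases: s_1 = 13 and 7^1 + 6^1 = 13; s_2 = 85 and 7^2 + 6^2 = 85.
Assume s_j = 7^j + 6^j for all 1 ≤ j ≤ k, where k ≥ 2.
Then s_{k+1} = 13s_k − 42s_{k−1} = 13·(7^k + 6^k) − 42·(7^{k−1} + 6^{k−1}) = (13·7 − 42)7^{k−1} + (13·6 − 42)6^{k−1} = 49·7^{k−1} + 36·6^{k−1} = 7^{k+1} + 6^{k+1}.
Hence s_m = 7^m + 6^m for every m ≥ 1, by strong induction.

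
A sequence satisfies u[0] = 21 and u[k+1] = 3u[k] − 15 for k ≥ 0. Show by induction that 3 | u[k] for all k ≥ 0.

Base case: u[0] = 21 = 3·7, so 3 | u[0].
Assume 3 | u[j], so u[j] = 3t for some integer t.
Then u[j+1] = 3u[j] − 15 = 3·(3t) − 15 = 3(3t − 5), so 3 | u[j+1].
This completes the inductive step, so 3 | u[k] for all k ≥ 0.

3 | u[k]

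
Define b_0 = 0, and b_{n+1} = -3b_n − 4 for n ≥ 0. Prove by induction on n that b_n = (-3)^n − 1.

Base case: b_0 = 0, and (-3)^0 − 1 = 1 − 1 = 0.
Assume b_k = (-3)^k − 1 for some k ≥ 0.
Then b_{k+1} = -3b_k − 4 = -3·((-3)^k − 1) − 4 = -3·(-3)^k + 3 − 4 = (-3)^{k+1} − 1.
Hence b_n = (-3)^n − 1 for every n ≥ 0, by induction.

b_n = (-3)^n − 1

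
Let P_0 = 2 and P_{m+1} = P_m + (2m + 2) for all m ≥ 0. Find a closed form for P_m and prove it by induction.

Claim: P_m = m^2 + m + 2.

Base case: P_0 = 2, and 0^2 + 0 + 2 = 2.
Assume P_k = k^2 + k + 2.
Then P_{k+1} = P_k + (2k + 2) = (k^2 + k + 2) + (2k + 2) = k^2 + 3k + 4,
and (k+1)^2 + (k+1) + 2 = k^2 + 3k + 4.
By induction, P_m = m^2 + m + 2 for all m ≥ 0.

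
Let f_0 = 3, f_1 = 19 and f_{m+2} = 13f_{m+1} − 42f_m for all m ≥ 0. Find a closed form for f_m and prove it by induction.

Claim: f_m = 2·6^m + 7^m.

Base cases: f_0 = 3 and 2·6^0 + 7^0 = 3; f_1 = 19 and 2·6^1 + 7^1 = 19.
Assume f_i = 2·6^i + 7^i for all 0 ≤ i ≤ j, where j ≥ 1.
Then f_{j+1} = 13f_j − 42f_{j−1} = 13·(2·6^j + 7^j) − 42·(2·6^{j−1} + 7^{j−1}) = 2·(13·6 − 42)6^{j−1} + (13·7 − 42)7^{j−1} = 72·6^{j−1} + 49·7^{j−1} = 2·6^{j+1} + 7^{j+1}.
This completes the inductive step, so f_m = 2·6^m + 7^m for all m ≥ 0.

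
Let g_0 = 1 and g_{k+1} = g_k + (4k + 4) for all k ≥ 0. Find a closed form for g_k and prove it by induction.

Claim: g_k = 2k^2 + 2k + 1.

Base case: g_0 = 1, and 2·0^2 + 2·0 + 1 = 1.
Assume g_j = 2j^2 + 2j + 1.
Then g_{j+1} = g_j + (4j + 4) = (2j^2 + 2j + 1) + (4j + 4) = 2j^2 + 6j + 5,
and 2·(j+1)^2 + 2·(j+1) + 1 = 2j^2 + 6j + 5.
By induction, g_k = 2k^2 + 2k + 1 for all k ≥ 0.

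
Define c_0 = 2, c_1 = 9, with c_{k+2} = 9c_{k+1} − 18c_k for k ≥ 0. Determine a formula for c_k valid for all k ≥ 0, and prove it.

Claim: c_k = 3^k + 6^k.

Base cases: c_0 = 2 and 3^0 + 6^0 = 2; c_1 = 9 and 3^1 + 6^1 = 9.
Assume c_i = 3^i + 6^i for all 0 ≤ i ≤ j, where j ≥ 1.
Then c_{j+1} = 9c_j − 18c_{j−1} = 9·(3^j + 6^j) − 18·(3^{j−1} + 6^{j−1}) = (9·3 − 18)3^{j−1} + (9·6 − 18)6^{j−1} = 9·3^{j−1} + 36·6^{j−1} = 3^{j+1} + 6^{j+1}.
So the formula holds for j+1, and by strong induction c_k = 3^k + 6^k for all k ≥ 0.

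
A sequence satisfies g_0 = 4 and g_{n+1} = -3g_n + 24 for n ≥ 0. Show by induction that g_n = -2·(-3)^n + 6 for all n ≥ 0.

Base case: g_0 = 4, and -2·(-3)^0 + 6 = -2 + 6 = 4.
Assume g_j = -2·(-3)^j + 6 for some j ≥ 0.
Then g_{j+1} = -3g_j + 24 = -3·(-2·(-3)^j + 6) + 24 = 6·(-3)^j − 18 + 24 = -2·(-3)^{j+1} + 6.
So the formula holds for j+1, and by induction g_n = -2·(-3)^n + 6 for all n ≥ 0.

g_n = -2·(-3)^n + 6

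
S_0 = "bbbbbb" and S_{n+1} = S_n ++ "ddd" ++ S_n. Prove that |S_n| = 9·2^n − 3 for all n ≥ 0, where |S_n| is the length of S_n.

Base case: |S_0| = 6, and 9·2^0 − 3 = 6.
Assume |S_k| = 9·2^k − 3.
Then |S_{k+1}| = |S_k| + 3 + |S_k| = 2|S_k| + 3 = 2(9·2^k − 3) + 3 = 9·2^{k+1} − 6 + 3 = 9·2^{k+1} − 3.
So the formula holds for k+1, and by induction |S_n| = 9·2^n − 3 for all n ≥ 0.

|S_n| = 9·2^n − 3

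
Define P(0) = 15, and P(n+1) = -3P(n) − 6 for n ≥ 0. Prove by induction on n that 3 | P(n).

Base case: P(0) = 15 = 3·5, so 3 | P(0).
Assume 3 | P(j), so P(j) = 3t for some integer t.
Then P(j+1) = -3P(j) − 6 = -3·(3t) − 6 = 3(-3t − 2), so 3 | P(j+1).
Hence 3 | P(n) for every n ≥ 0, by induction.

3 | P(n)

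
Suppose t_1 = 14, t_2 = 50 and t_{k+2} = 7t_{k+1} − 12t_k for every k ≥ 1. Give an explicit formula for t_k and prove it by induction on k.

Claim: t_k = 2·4^k + 2·3^k.

Base cases: t_1 = 14 and 2·4^1 + 2·3^1 = 14; t_2 = 50 and 2·4^2 + 2·3^2 = 50.
Assume t_j = 2·4^j + 2·3^j for all 1 ≤ j ≤ m, where m ≥ 2.
Then t_{m+1} = 7t_m − 12t_{m−1} = 7·(2·4^m + 2·3^m) − 12·(2·4^{m−1} + 2·3^{m−1}) = 2·(7·4 − 12)4^{m−1} + 2·(7·3 − 12)3^{m−1} = 32·4^{m−1} + 18·3^{m−1} = 2·4^{m+1} + 2·3^{m+1}.
By strong induction, t_k = 2·4^k + 2·3^k for all k ≥ 1.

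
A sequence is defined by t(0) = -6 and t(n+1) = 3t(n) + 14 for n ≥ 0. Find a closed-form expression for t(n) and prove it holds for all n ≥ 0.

Claim: t(n) = 3^n − 7.

Base case: t(0) = -6, and 3^0 − 7 = 1 − 7 = -6.
Assume t(r) = 3^r − 7 for some r ≥ 0.
Then t(r+1) = 3t(r) + 14 = 3·(3^r − 7) + 14 = 3^{r+1} − 21 + 14 = 3^{r+1} − 7.
Hence t(n) = 3^n − 7 for every n ≥ 0, by induction.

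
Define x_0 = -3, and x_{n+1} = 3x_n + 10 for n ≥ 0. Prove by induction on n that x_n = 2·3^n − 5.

Base case: x_0 = -3, and 2·3^0 − 5 = 2 − 5 = -3.
Assume x_k = 2·3^k − 5 for some k ≥ 0.
Then x_{k+1} = 3x_k + 10 = 3·(2·3^k − 5) + 10 = 6·3^k − 15 + 10 = 2·3^{k+1} − 5.
So the formula holds for k+1, and by induction x_n = 2·3^n − 5 for all n ≥ 0.

x_n = 2·3^n − 5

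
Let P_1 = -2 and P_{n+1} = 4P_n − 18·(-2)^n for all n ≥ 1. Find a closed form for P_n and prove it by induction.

Claim: P_n = 4^n + 3·(-2)^n.

Base case: P_1 = -2, and 4^1 + 3·(-2)^1 = 4 − 6 = -2.
Assume P_r = 4^r + 3·(-2)^r for some r ≥ 1.
Then P_{r+1} = 4P_r − 18·(-2)^r = 4·(4^r + 3·(-2)^r) − 18·(-2)^r = 4^{r+1} + 12·(-2)^r − 18·(-2)^r = 4^{r+1} − 6·(-2)^r = 4^{r+1} + 3·(-2)^{r+1}.
So the formula holds for r+1, and by induction P_n = 4^n + 3·(-2)^n for all n ≥ 1.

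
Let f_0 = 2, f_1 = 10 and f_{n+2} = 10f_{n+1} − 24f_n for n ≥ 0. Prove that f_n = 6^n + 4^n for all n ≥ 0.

Base cases: f_0 = 2 and 6^0 + 4^0 = 2; f_1 = 10 and 6^1 + 4^1 = 10.
Assume f_i = 6^i + 4^i for all 0 ≤ i ≤ j, where j ≥ 1.
Then f_{j+1} = 10f_j − 24f_{j−1} = 10·(6^j + 4^j) − 24·(6^{j−1} + 4^{j−1}) = (10·6 − 24)6^{j−1} + (10·4 − 24)4^{j−1} = 36·6^{j−1} + 16·4^{j−1} = 6^{j+1} + 4^{j+1}.
So the formula holds for j+1, and by strong induction f_n = 6^n + 4^n for all n ≥ 0.

f_n = 6^n + 4^n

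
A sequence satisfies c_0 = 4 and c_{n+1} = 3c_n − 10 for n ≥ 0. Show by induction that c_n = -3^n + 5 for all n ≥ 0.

Base case: c_0 = 4, and -3^0 + 5 = -1 + 5 = 4.
Assume c_k = -3^k + 5 for some k ≥ 0.
Then c_{k+1} = 3c_k − 10 = 3·(-3^k + 5) − 10 = -3^{k+1} + 15 − 10 = -3^{k+1} + 5.
So the formula holds for k+1, and by induction c_n = -3^n + 5 for all n ≥ 0.

c_n = -3^n + 5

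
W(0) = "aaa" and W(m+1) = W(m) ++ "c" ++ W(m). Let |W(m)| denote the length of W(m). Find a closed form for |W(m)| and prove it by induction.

Claim: |W(m)| = 2^{m+2} − 1.

Base case: |W(0)| = 3, and 2^{0+2} − 1 = 3.
Assume |W(r)| = 2^{r+2} − 1.
Then |W(r+1)| = |W(r)| + 1 + |W(r)| = 2|W(r)| + 1 = 2(2^{r+2} − 1) + 1 = 2^{r+3} − 2 + 1 = 2^{r+3} − 1.
So the formula holds for r+1, and by induction |W(m)| = 2^{m+2} − 1 for all m ≥ 0.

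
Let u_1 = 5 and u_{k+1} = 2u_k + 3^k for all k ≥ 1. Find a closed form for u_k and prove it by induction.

Claim: u_k = 2^k + 3^k.

Base case: u_1 = 5, and 2^1 + 3^1 = 2 + 3 = 5.
Assume u_r = 2^r + 3^r for some r ≥ 1.
Then u_{r+1} = 2u_r + 3^r = 2·(2^r + 3^r) + 3^r = 2^{r+1} + 2·3^r + 3^r = 2^{r+1} + 3·3^r = 2^{r+1} + 3^{r+1}.
Hence u_k = 2^k + 3^k for every k ≥ 1, by induction.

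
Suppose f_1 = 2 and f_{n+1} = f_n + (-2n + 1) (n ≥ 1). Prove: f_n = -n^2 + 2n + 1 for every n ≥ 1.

Base case: f_1 = 2, and -1^2 + 2·1 + 1 = 2.
Assume f_k = -k^2 + 2k + 1.
Then f_{k+1} = f_k + (-2k + 1) = (-k^2 + 2k + 1) + (-2k + 1) = -k^2 + 2,
and -(k+1)^2 + 2·(k+1) + 1 = -k^2 + 2.
By induction, f_n = -n^2 + 2n + 1 for all n ≥ 1.

f_n = -n^2 + 2n + 1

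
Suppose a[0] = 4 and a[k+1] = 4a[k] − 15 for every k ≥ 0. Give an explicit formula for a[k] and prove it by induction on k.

Claim: a[k] = -4^k + 5.

Base case: a[0] = 4, and -4^0 + 5 = -1 + 5 = 4.
Assume a[m] = -4^m + 5 for some m ≥ 0.
Then a[m+1] = 4a[m] − 15 = 4·(-4^m + 5) − 15 = -4^{m+1} + 20 − 15 = -4^{m+1} + 5.
This completes the inductive step, so a[k] = -4^k + 5 for all k ≥ 0.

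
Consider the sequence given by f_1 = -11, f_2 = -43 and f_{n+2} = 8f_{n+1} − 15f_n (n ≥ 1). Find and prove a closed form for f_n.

Claim: f_n = -5^n − 2·3^n.

Base cases: f_1 = -11 and -5^1 − 2·3^1 = -11; f_2 = -43 and -5^2 − 2·3^2 = -43.
Assume f_j = -5^j − 2·3^j for all 1 ≤ j ≤ m, where m ≥ 2.
Then f_{m+1} = 8f_m − 15f_{m−1} = 8·(-5^m − 2·3^m) − 15·(-5^{m−1} − 2·3^{m−1}) = -(8·5 − 15)5^{m−1} − 2·(8·3 − 15)3^{m−1} = -25·5^{m−1} − 18·3^{m−1} = -5^{m+1} − 2·3^{m+1}.
This completes the inductive step, so f_n = -5^n − 2·3^n for all n ≥ 1.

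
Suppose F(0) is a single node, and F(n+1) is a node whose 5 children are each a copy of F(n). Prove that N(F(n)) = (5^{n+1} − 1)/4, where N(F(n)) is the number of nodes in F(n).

Base case: N(F(0)) = 1, and (5^{0+1} − 1)/4 = 1.
Assume N(F(j)) = (5^{j+1} − 1)/4.
Then N(F(j+1)) = 1 + 5N(F(j)) = 1 + 5·(5^{j+1} − 1)/4 = 1 + (5^{j+2} − 5)/4 = (4 + 5^{j+2} − 5)/4 = (5^{j+2} − 1)/4.
This completes the inductive step, so N(F(n)) = (5^{n+1} − 1)/4 for all n ≥ 0.

N(F(n)) = (5^{n+1} − 1)/4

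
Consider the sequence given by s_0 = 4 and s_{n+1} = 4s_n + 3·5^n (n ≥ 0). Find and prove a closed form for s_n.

Claim: s_n = 4^n + 3·5^n.

Base case: s_0 = 4, and 4^0 + 3·5^0 = 1 + 3 = 4.
Assume s_j = 4^j + 3·5^j for some j ≥ 0.
Then s_{j+1} = 4s_j + 3·5^j = 4·(4^j + 3·5^j) + 3·5^j = 4^{j+1} + 12·5^j + 3·5^j = 4^{j+1} + 15·5^j = 4^{j+1} + 3·5^{j+1}.
So the formula holds for j+1, and by induction s_n = 4^n + 3·5^n for all n ≥ 0.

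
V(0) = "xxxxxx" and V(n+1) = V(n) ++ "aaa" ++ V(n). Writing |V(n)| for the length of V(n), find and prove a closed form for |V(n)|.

Claim: |V(n)| = 9·2^n − 3.

Base case: |V(0)| = 6, and 9·2^0 − 3 = 6.
Assume |V(j)| = 9·2^j − 3.
Then |V(j+1)| = |V(j)| + 3 + |V(j)| = 2|V(j)| + 3 = 2(9·2^j − 3) + 3 = 9·2^{j+1} − 6 + 3 = 9·2^{j+1} − 3.
This completes the inductive step, so |V(n)| = 9·2^n − 3 for all n ≥ 0.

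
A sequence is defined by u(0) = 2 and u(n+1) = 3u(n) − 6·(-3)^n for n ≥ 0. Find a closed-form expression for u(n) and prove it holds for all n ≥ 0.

Claim: u(n) = 3^n + (-3)^n.

Base case: u(0) = 2, and 3^0 + (-3)^0 = 1 + 1 = 2.
Assume u(m) = 3^m + (-3)^m for some m ≥ 0.
Then u(m+1) = 3u(m) − 6·(-3)^m = 3·(3^m + (-3)^m) − 6·(-3)^m = 3^{m+1} + 3·(-3)^m − 6·(-3)^m = 3^{m+1} − 3·(-3)^m = 3^{m+1} + (-3)^{m+1}.
This completes the inductive step, so u(n) = 3^n + (-3)^n for all n ≥ 0.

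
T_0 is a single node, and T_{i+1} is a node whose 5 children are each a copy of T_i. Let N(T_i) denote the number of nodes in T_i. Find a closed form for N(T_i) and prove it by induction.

Claim: N(T_i) = (5^{i+1} − 1)/4.

Base case: N(T_0) = 1, and (5^{0+1} − 1)/4 = 1.
Assume N(T_k) = (5^{k+1} − 1)/4.
Then N(T_{k+1}) = 1 + 5N(T_k) = 1 + 5·(5^{k+1} − 1)/4 = 1 + (5^{k+2} − 5)/4 = (4 + 5^{k+2} − 5)/4 = (5^{k+2} − 1)/4.
This completes the inductive step, so N(T_i) = (5^{i+1} − 1)/4 for all i ≥ 0.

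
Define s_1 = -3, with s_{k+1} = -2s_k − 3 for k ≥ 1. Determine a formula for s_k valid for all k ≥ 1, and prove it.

Claim: s_k = (-2)^k − 1.

Base case: s_1 = -3, and (-2)^1 − 1 = -2 − 1 = -3.
Assume s_r = (-2)^r − 1 for some r ≥ 1.
Then s_{r+1} = -2s_r − 3 = -2·((-2)^r − 1) − 3 = -2·(-2)^r + 2 − 3 = (-2)^{r+1} − 1.
By induction, s_k = (-2)^k − 1 for all k ≥ 1.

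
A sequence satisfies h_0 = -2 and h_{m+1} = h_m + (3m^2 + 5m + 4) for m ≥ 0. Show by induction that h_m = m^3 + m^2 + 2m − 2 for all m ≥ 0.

Base case: h_0 = -2, and 0^3 + 0^2 + 2·0 − 2 = -2.
Assume h_k = k^3 + k^2 + 2k − 2.
Then h_{k+1} = h_k + (3k^2 + 5k + 4) = (k^3 + k^2 + 2k − 2) + (3k^2 + 5k + 4) = k^3 + 4k^2 + 7k + 2,
and (k+1)^3 + (k+1)^2 + 2·(k+1) − 2 = k^3 + 4k^2 + 7k + 2.
By induction, h_m = m^3 + m^2 + 2m − 2 for all m ≥ 0.

h_m = m^3 + m^2 + 2m − 2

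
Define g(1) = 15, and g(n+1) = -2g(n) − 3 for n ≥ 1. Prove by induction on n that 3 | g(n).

Base case: g(1) = 15 = 3·5, so 3 | g(1).
Assume 3 | g(k), so g(k) = 3t for some integer t.
Then g(k+1) = -2g(k) − 3 = -2·(3t) − 3 = 3(-2t − 1), so 3 | g(k+1).
So the property holds for k+1, and by induction 3 | g(n) for all n ≥ 1.

3 | g(n)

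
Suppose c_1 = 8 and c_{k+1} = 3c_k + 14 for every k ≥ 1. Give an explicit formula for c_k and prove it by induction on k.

Claim: c_k = 5·3^k − 7.

Base case: c_1 = 8, and 5·3^1 − 7 = 15 − 7 = 8.
Assume c_m = 5·3^m − 7 for some m ≥ 1.
Then c_{m+1} = 3c_m + 14 = 3·(5·3^m − 7) + 14 = 15·3^m − 21 + 14 = 5·3^{m+1} − 7.
This completes the inductive step, so c_k = 5·3^k − 7 for all k ≥ 1.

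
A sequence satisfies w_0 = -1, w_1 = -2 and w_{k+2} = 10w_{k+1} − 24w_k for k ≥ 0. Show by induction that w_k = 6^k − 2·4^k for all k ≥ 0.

Base cases: w_0 = -1 and 6^0 − 2·4^0 = -1; w_1 = -2 and 6^1 − 2·4^1 = -2.
Assume w_j = 6^j − 2·4^j for all 0 ≤ j ≤ m, where m ≥ 1.
Then w_{m+1} = 10w_m − 24w_{m−1} = 10·(6^m − 2·4^m) − 24·(6^{m−1} − 2·4^{m−1}) = (10·6 − 24)6^{m−1} − 2·(10·4 − 24)4^{m−1} = 36·6^{m−1} − 32·4^{m−1} = 6^{m+1} − 2·4^{m+1}.
So the formula holds for m+1, and by strong induction w_k = 6^k − 2·4^k for all k ≥ 0.

w_k = 6^k − 2·4^k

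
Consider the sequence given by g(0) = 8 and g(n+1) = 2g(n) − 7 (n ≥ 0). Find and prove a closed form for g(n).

Claim: g(n) = 2^n + 7.

Base case: g(0) = 8, and 2^0 + 7 = 1 + 7 = 8.
Assume g(j) = 2^j + 7 for some j ≥ 0.
Then g(j+1) = 2g(j) − 7 = 2·(2^j + 7) − 7 = 2^{j+1} + 14 − 7 = 2^{j+1} + 7.
So the formula holds for j+1, and by induction g(n) = 2^n + 7 for all n ≥ 0.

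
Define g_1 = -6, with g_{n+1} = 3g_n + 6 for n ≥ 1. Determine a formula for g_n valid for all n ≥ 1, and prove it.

Claim: g_n = -3^n − 3.

Base case: g_1 = -6, and -3^1 − 3 = -3 − 3 = -6.
Assume g_j = -3^j − 3 for some j ≥ 1.
Then g_{j+1} = 3g_j + 6 = 3·(-3^j − 3) + 6 = -3^{j+1} − 9 + 6 = -3^{j+1} − 3.
So the formula holds for j+1, and by induction g_n = -3^n − 3 for all n ≥ 1.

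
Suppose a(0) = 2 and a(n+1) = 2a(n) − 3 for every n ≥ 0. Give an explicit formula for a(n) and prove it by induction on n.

Claim: a(n) = -2^n + 3.

Base case: a(0) = 2, and -2^0 + 3 = -1 + 3 = 2.
Assume a(m) = -2^m + 3 for some m ≥ 0.
Then a(m+1) = 2a(m) − 3 = 2·(-2^m + 3) − 3 = -2^{m+1} + 6 − 3 = -2^{m+1} + 3.
So the formula holds for m+1, and by induction a(n) = -2^n + 3 for all n ≥ 0.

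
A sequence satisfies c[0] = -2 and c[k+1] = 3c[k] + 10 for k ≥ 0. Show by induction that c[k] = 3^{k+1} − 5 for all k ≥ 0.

Base case: c[0] = -2, and 3^{0+1} − 5 = 3 − 5 = -2.
Assume c[r] = 3^{r+1} − 5 for some r ≥ 0.
Then c[r+1] = 3c[r] + 10 = 3·(3^{r+1} − 5) + 10 = 3^{r+2} − 15 + 10 = 3^{r+2} − 5.
Hence c[k] = 3^{k+1} − 5 for every k ≥ 0, by induction.

c[k] = 3^{k+1} − 5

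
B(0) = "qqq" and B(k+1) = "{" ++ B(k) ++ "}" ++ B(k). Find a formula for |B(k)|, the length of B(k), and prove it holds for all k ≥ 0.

Claim: |B(k)| = 5·2^k − 2.

Base case: |B(0)| = 3, and 5·2^0 − 2 = 3.
Assume |B(r)| = 5·2^r − 2.
Then |B(r+1)| = 1 + |B(r)| + 1 + |B(r)| = 2|B(r)| + 2 = 2(5·2^r − 2) + 2 = 5·2^{r+1} − 4 + 2 = 5·2^{r+1} − 2.
This completes the inductive step, so |B(k)| = 5·2^k − 2 for all k ≥ 0.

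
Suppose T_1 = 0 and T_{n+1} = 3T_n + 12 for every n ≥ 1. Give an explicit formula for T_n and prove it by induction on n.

Claim: T_n = 2·3^n − 6.

Base case: T_1 = 0, and 2·3^1 − 6 = 6 − 6 = 0.
Assume T_j = 2·3^j − 6 for some j ≥ 1.
Then T_{j+1} = 3T_j + 12 = 3·(2·3^j − 6) + 12 = 6·3^j − 18 + 12 = 2·3^{j+1} − 6.
By induction, T_n = 2·3^n − 6 for all n ≥ 1.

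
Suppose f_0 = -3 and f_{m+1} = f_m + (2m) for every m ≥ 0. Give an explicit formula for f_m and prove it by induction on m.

Claim: f_m = m^2 − m − 3.

Base case: f_0 = -3, and 0^2 − 0 − 3 = -3.
Assume f_r = r^2 − r − 3.
Then f_{r+1} = f_r + (2r) = (r^2 − r − 3) + (2r) = r^2 + r − 3,
and (r+1)^2 − (r+1) − 3 = r^2 + r − 3.
Hence f_m = m^2 − m − 3 for every m ≥ 0, by induction.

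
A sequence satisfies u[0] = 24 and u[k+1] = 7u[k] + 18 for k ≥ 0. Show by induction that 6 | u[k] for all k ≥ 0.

Base case: u[0] = 24 = 6·4, so 6 | u[0].
Assume 6 | u[m], so u[m] = 6t for some integer t.
Then u[m+1] = 7u[m] + 18 = 7·(6t) + 18 = 6(7t + 3), so 6 | u[m+1].
Hence 6 | u[k] for every k ≥ 0, by induction.

6 | u[k]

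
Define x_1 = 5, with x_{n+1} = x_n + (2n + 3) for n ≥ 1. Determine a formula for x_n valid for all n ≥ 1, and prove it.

Claim: x_n = n^2 + 2n + 2.

Base case: x_1 = 5, and 1^2 + 2·1 + 2 = 5.
Assume x_k = k^2 + 2k + 2.
Then x_{k+1} = x_k + (2k + 3) = (k^2 + 2k + 2) + (2k + 3) = k^2 + 4k + 5,
and (k+1)^2 + 2·(k+1) + 2 = k^2 + 4k + 5.
Hence x_n = n^2 + 2n + 2 for every n ≥ 1, by induction.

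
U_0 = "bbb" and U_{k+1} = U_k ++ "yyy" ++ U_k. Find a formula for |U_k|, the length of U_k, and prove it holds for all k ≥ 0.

Claim: |U_k| = 6·2^k − 3.

Base case: |U_0| = 3, and 6·2^0 − 3 = 3.
Assume |U_m| = 6·2^m − 3.
Then |U_{m+1}| = |U_m| + 3 + |U_m| = 2|U_m| + 3 = 2(6·2^m − 3) + 3 = 6·2^{m+1} − 6 + 3 = 6·2^{m+1} − 3.
By induction, |U_k| = 6·2^k − 3 for all k ≥ 0.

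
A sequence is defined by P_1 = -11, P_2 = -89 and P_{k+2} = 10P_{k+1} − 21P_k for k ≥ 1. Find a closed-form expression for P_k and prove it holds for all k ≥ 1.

Claim: P_k = 3^k − 2·7^k.

Base cases: P_1 = -11 and 3^1 − 2·7^1 = -11; P_2 = -89 and 3^2 − 2·7^2 = -89.
Assume P_j = 3^j − 2·7^j for all 1 ≤ j ≤ r, where r ≥ 2.
Then P_{r+1} = 10P_r − 21P_{r−1} = 10·(3^r − 2·7^r) − 21·(3^{r−1} − 2·7^{r−1}) = (10·3 − 21)3^{r−1} − 2·(10·7 − 21)7^{r−1} = 9·3^{r−1} − 98·7^{r−1} = 3^{r+1} − 2·7^{r+1}.
So the formula holds for r+1, and by strong induction P_k = 3^k − 2·7^k for all k ≥ 1.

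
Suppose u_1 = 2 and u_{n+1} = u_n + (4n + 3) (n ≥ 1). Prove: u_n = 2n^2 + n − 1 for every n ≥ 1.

Base case: u_1 = 2, and 2·1^2 + 1 − 1 = 2.
Assume u_j = 2j^2 + j − 1.
Then u_{j+1} = u_j + (4j + 3) = (2j^2 + j − 1) + (4j + 3) = 2j^2 + 5j + 2,
and 2·(j+1)^2 + (j+1) − 1 = 2j^2 + 5j + 2.
Hence u_n = 2n^2 + n − 1 for every n ≥ 1, by induction.

u_n = 2n^2 + n − 1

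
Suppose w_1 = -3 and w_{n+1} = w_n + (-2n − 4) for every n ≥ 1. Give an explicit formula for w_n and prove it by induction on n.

Claim: w_n = -n^2 − 3n + 1.

Base case: w_1 = -3, and -1^2 − 3·1 + 1 = -3.
Assume w_r = -r^2 − 3r + 1.
Then w_{r+1} = w_r + (-2r − 4) = (-r^2 − 3r + 1) + (-2r − 4) = -r^2 − 5r − 3,
and -(r+1)^2 − 3·(r+1) + 1 = -r^2 − 5r − 3.
By induction, w_n = -n^2 − 3n + 1 for all n ≥ 1.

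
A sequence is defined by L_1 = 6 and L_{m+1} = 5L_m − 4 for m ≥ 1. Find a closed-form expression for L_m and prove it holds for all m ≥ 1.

Claim: L_m = 5^m + 1.

Base case: L_1 = 6, and 5^1 + 1 = 5 + 1 = 6.
Assume L_r = 5^r + 1 for some r ≥ 1.
Then L_{r+1} = 5L_r − 4 = 5·(5^r + 1) − 4 = 5^{r+1} + 5 − 4 = 5^{r+1} + 1.
By induction, L_m = 5^m + 1 for all m ≥ 1.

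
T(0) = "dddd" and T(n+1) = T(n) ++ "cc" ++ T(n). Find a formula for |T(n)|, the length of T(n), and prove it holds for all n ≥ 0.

Claim: |T(n)| = 6·2^n − 2.

Base case: |T(0)| = 4, and 6·2^0 − 2 = 4.
Assume |T(r)| = 6·2^r − 2.
Then |T(r+1)| = |T(r)| + 2 + |T(r)| = 2|T(r)| + 2 = 2(6·2^r − 2) + 2 = 6·2^{r+1} − 4 + 2 = 6·2^{r+1} − 2.
Hence |T(n)| = 6·2^n − 2 for every n ≥ 0, by induction.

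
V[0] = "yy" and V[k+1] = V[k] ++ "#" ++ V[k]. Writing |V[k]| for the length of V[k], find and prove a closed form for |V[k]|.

Claim: |V[k]| = 3·2^k − 1.

Base case: |V[0]| = 2, and 3·2^0 − 1 = 2.
Assume |V[r]| = 3·2^r − 1.
Then |V[r+1]| = |V[r]| + 1 + |V[r]| = 2|V[r]| + 1 = 2(3·2^r − 1) + 1 = 3·2^{r+1} − 2 + 1 = 3·2^{r+1} − 1.
By induction, |V[k]| = 3·2^k − 1 for all k ≥ 0.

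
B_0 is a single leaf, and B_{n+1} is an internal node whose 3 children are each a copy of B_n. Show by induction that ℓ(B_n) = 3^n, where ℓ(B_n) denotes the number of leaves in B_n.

Base case: ℓ(B_0) = 1, and 3^0 = 1.
Assume ℓ(B_j) = 3^j.
Then ℓ(B_{j+1}) = 3·ℓ(B_j) = 3·3^j = 3^{j+1}.
This completes the inductive step, so ℓ(B_n) = 3^n for all n ≥ 0.

ℓ(B_n) = 3^n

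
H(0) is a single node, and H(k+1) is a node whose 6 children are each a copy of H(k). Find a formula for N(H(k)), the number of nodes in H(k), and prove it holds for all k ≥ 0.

Claim: N(H(k)) = (6^{k+1} − 1)/5.

Base case: N(H(0)) = 1, and (6^{0+1} − 1)/5 = 1.
Assume N(H(m)) = (6^{m+1} − 1)/5.
Then N(H(m+1)) = 1 + 6N(H(m)) = 1 + 6·(6^{m+1} − 1)/5 = 1 + (6^{m+2} − 6)/5 = (5 + 6^{m+2} − 6)/5 = (6^{m+2} − 1)/5.
This completes the inductive step, so N(H(k)) = (6^{k+1} − 1)/5 for all k ≥ 0.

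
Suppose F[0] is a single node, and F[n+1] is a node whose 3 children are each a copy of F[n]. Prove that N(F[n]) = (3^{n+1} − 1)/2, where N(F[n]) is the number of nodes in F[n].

Base case: N(F[0]) = 1, and (3^{0+1} − 1)/2 = 1.
Assume N(F[j]) = (3^{j+1} − 1)/2.
Then N(F[j+1]) = 1 + 3N(F[j]) = 1 + 3·(3^{j+1} − 1)/2 = 1 + (3^{j+2} − 3)/2 = (2 + 3^{j+2} − 3)/2 = (3^{j+2} − 1)/2.
This completes the inductive step, so N(F[n]) = (3^{n+1} − 1)/2 for all n ≥ 0.

N(F[n]) = (3^{n+1} − 1)/2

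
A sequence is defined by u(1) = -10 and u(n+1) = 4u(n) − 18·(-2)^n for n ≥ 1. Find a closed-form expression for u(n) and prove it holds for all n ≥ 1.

Claim: u(n) = -4^n + 3·(-2)^n.

Base case: u(1) = -10, and -4^1 + 3·(-2)^1 = -4 − 6 = -10.
Assume u(j) = -4^j + 3·(-2)^j for some j ≥ 1.
Then u(j+1) = 4u(j) − 18·(-2)^j = 4·(-4^j + 3·(-2)^j) − 18·(-2)^j = -4^{j+1} + 12·(-2)^j − 18·(-2)^j = -4^{j+1} − 6·(-2)^j = -4^{j+1} + 3·(-2)^{j+1}.
By induction, u(n) = -4^n + 3·(-2)^n for all n ≥ 1.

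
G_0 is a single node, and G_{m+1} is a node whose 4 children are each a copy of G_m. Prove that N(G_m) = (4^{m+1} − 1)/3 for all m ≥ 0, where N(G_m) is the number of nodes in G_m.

Base case: N(G_0) = 1, and (4^{0+1} − 1)/3 = 1.
Assume N(G_r) = (4^{r+1} − 1)/3.
Then N(G_{r+1}) = 1 + 4N(G_r) = 1 + 4·(4^{r+1} − 1)/3 = 1 + (4^{r+2} − 4)/3 = (3 + 4^{r+2} − 4)/3 = (4^{r+2} − 1)/3.
By induction, N(G_m) = (4^{m+1} − 1)/3 for all m ≥ 0.

N(G_m) = (4^{m+1} − 1)/3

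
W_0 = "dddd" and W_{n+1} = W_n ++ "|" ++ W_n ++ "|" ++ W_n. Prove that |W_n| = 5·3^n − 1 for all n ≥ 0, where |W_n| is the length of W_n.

Base case: |W_0| = 4, and 5·3^0 − 1 = 4.
Assume |W_r| = 5·3^r − 1.
Then |W_{r+1}| = 3|W_r| + 2 = 3(5·3^r − 1) + 2 = 5·3^{r+1} − 3 + 2 = 5·3^{r+1} − 1.
By induction, |W_n| = 5·3^n − 1 for all n ≥ 0.

|W_n| = 5·3^n − 1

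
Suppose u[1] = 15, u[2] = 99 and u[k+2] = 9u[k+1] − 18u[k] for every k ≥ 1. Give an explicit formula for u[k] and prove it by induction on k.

Claim: u[k] = 3·6^k − 3^k.

Base cases: u[1] = 15 and 3·6^1 − 3^1 = 15; u[2] = 99 and 3·6^2 − 3^2 = 99.
Assume u[j] = 3·6^j − 3^j for all 1 ≤ j ≤ r, where r ≥ 2.
Then u[r+1] = 9u[r] − 18u[r−1] = 9·(3·6^r − 3^r) − 18·(3·6^{r−1} − 3^{r−1}) = 3·(9·6 − 18)6^{r−1} − (9·3 − 18)3^{r−1} = 108·6^{r−1} − 9·3^{r−1} = 3·6^{r+1} − 3^{r+1}.
This completes the inductive step, so u[k] = 3·6^k − 3^k for all k ≥ 1.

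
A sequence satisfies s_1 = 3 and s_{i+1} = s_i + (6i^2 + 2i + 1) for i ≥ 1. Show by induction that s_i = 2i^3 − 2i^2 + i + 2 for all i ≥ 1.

Base case: s_1 = 3, and 2·1^3 − 2·1^2 + 1 + 2 = 3.
Assume s_k = 2k^3 − 2k^2 + k + 2.
Then s_{k+1} = s_k + (6k^2 + 2k + 1) = (2k^3 − 2k^2 + k + 2) + (6k^2 + 2k + 1) = 2k^3 + 4k^2 + 3k + 3,
and 2·(k+1)^3 − 2·(k+1)^2 + (k+1) + 2 = 2k^3 + 4k^2 + 3k + 3.
By induction, s_i = 2i^3 − 2i^2 + i + 2 for all i ≥ 1.

s_i = 2i^3 − 2i^2 + i + 2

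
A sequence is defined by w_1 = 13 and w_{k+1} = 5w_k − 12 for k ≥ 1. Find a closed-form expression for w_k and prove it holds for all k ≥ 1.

Claim: w_k = 2·5^k + 3.

Base case: w_1 = 13, and 2·5^1 + 3 = 10 + 3 = 13.
Assume w_j = 2·5^j + 3 for some j ≥ 1.
Then w_{j+1} = 5w_j − 12 = 5·(2·5^j + 3) − 12 = 10·5^j + 15 − 12 = 2·5^{j+1} + 3.
Hence w_k = 2·5^k + 3 for every k ≥ 1, by induction.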